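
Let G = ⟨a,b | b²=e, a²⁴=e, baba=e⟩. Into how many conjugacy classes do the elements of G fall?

The conjugacy classes (representative and size) are:
  [e] (size 1), [a²³] (size 2), [a²] (size 2), [a³] (size 2), [a²⁰] (size 2), [a¹⁹] (size 2), [a⁶] (size 2), [a⁷] (size 2), [a⁸] (size 2), [a⁹] (size 2), [a¹⁴] (size 2), [a¹¹] (size 2), [a¹²] (size 1), [a⁴b] (size 12), [a⁵b] (size 12).
Class equation: 1 + 2 + 2 + 2 + 2 + 2 + 2 + 2 + 2 + 2 + 2 + 2 + 1 + 12 + 12 = 48 = |G|. So G has 15 conjugacy classes.

Answer: 15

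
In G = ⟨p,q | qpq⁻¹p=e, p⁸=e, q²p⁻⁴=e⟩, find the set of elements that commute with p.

⟨p⟩ ⊆ C_G(p) since powers of p commute with p; so |C_G(p)| ≥ |⟨p⟩| = 8.
By orbit–stabilizer, |C_G(p)| = |G| / |conj. class of p| = 16 / 2 = 8.
The 8 elements commuting with p are {e, p, p², p³, p⁴, p⁵, p⁶, p⁷}.

Answer: {e, p, p², p³, p⁴, p⁵, p⁶, p⁷}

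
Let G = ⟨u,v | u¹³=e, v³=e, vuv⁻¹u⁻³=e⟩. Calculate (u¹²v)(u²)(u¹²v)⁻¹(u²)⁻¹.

[(u¹²v), (u²)] = (u¹²v)·(u²)·(u¹²v)⁻¹·(u²)⁻¹.
  (u¹²v) · (u²) = u⁵v
  (u⁵v) · (u⁹v²) = u⁶
  (u⁶) · (u¹¹) = u⁴

Answer: u⁴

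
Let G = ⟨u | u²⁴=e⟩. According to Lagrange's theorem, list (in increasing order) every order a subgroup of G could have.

|G| = 24 = 2³ · 3. By Lagrange's theorem the order of any subgroup divides 24; the divisors of 24 are 1, 2, 3, 4, 6, 8, 12, 24.

Answer: 1, 2, 3, 4, 6, 8, 12, 24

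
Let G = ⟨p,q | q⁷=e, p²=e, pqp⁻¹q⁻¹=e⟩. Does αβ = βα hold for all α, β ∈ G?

Each pair of generators commutes: p·q = pq = q·p. Since the generators pairwise commute, every element of G commutes with every other, so G is abelian.

Answer: Yes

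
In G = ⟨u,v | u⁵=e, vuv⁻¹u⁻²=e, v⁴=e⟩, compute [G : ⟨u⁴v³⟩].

First find ord(u⁴v³) by computing successive powers:
  (u⁴v³)¹ = u⁴v³, (u⁴v³)² = uv², (u⁴v³)³ = u²v, (u⁴v³)⁴ = e.
So |⟨u⁴v³⟩| = ord(u⁴v³) = 4. With |G| = 20, by Lagrange [G : ⟨u⁴v³⟩] = 20/4 = 5.

Answer: 5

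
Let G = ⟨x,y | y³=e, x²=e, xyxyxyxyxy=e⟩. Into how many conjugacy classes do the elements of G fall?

The conjugacy classes (representative and size) are:
  [e] (size 1), [xyxy²xyxy²x] (size 15), [yxyxy²x] (size 20), [xy²xy²x] (size 12), [y²xyxy²] (size 12).
Class equation: 1 + 15 + 20 + 12 + 12 = 60 = |G|. So G has 5 conjugacy classes.

Answer: 5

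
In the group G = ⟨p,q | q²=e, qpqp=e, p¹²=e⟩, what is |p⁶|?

Compute successive powers until reaching e:
  (p⁶)¹ = p⁶, (p⁶)² = e.
The smallest positive k with (p⁶)ᵏ = e is 2.

Answer: 2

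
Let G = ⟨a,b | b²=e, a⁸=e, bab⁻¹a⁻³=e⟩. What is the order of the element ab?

Compute successive powers until reaching e:
  (ab)¹ = ab, (ab)² = a⁴, (ab)³ = a⁵b, (ab)⁴ = e.
The smallest positive k with (ab)ᵏ = e is 4.

Answer: 4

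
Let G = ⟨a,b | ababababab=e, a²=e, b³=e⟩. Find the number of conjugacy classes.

The conjugacy classes (representative and size) are:
  [e] (size 1), [abab²abab²a] (size 15), [babab²a] (size 20), [ab²ab²a] (size 12), [b²abab²] (size 12).
Class equation: 1 + 15 + 20 + 12 + 12 = 60 = |G|. So G has 5 conjugacy classes.

Answer: 5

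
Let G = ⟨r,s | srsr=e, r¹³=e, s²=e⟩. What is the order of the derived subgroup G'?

G' = [G, G] is generated by all commutators. The generator-pair commutators are: [r, s] = r².
The subgroup they normally generate is {e, r, r², r³, r⁴, r⁵, r⁶, r⁷, r⁸, r⁹, r¹⁰, r¹¹, r¹²}, of order 13.
Check: |G/G'| = 26/13 = 2 is the order of the abelianisation.

Answer: 13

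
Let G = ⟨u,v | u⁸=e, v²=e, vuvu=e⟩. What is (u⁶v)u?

Compute (u⁶v) · u by multiplying left to right and reducing via the relations at each step:
  (u⁶v) · u = u⁵v

Answer: u⁵v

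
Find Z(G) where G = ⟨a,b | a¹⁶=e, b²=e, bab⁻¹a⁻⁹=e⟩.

An element z ∈ Z(G) iff z commutes with every generator.
For example a² is central: (a²)·a = a³ = a·(a²); (a²)·b = a²b = b·(a²).
Whereas a ∉ Z(G) since a·b = ab ≠ a⁹b = b·a.
Checking each of the 32 elements this way gives Z(G) = {e, a², a⁴, a⁶, a⁸, a¹⁰, a¹², a¹⁴}, of order 8.

Answer: {e, a², a⁴, a⁶, a⁸, a¹⁰, a¹², a¹⁴}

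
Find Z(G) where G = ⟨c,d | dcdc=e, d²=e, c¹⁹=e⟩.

An element z ∈ Z(G) iff z commutes with every generator.
For example e is central: e·c = c = c·e; e·d = d = d·e.
Whereas c ∉ Z(G) since c·d = cd ≠ c¹⁸d = d·c.
Checking each of the 38 elements this way gives Z(G) = {e}, of order 1.

Answer: {e}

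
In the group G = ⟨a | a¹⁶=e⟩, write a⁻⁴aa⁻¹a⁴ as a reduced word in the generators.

Multiply left to right, reducing at each step:
  (a¹²) · a = a¹³
  (a¹³) · a⁻¹ = a¹²
  (a¹²) · a⁴ = e

Answer: e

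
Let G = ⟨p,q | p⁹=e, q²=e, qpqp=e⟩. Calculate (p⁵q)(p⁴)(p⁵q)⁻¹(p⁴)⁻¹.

[(p⁵q), (p⁴)] = (p⁵q)·(p⁴)·(p⁵q)⁻¹·(p⁴)⁻¹.
  (p⁵q) · (p⁴) = pq
  (pq) · (p⁵q) = p⁵
  (p⁵) · (p⁵) = p

Answer: p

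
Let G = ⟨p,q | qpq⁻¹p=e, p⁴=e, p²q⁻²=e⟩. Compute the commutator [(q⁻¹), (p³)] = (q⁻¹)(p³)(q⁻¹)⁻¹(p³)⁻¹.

[(q⁻¹), (p³)] = (q⁻¹)·(p³)·(q⁻¹)⁻¹·(p³)⁻¹.
  (q⁻¹) · (p³) = pq⁻¹
  (pq⁻¹) · q = p
  p · p = p²

Answer: p²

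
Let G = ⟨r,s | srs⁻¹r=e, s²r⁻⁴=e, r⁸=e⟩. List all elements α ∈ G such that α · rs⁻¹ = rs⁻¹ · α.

⟨rs⁻¹⟩ ⊆ C_G(rs⁻¹) since powers of rs⁻¹ commute with rs⁻¹; so |C_G(rs⁻¹)| ≥ |⟨rs⁻¹⟩| = 4.
By orbit–stabilizer, |C_G(rs⁻¹)| = |G| / |conj. class of rs⁻¹| = 16 / 4 = 4.
The 4 elements commuting with rs⁻¹ are {e, r⁴, rs, rs⁻¹}.

Answer: {e, r⁴, rs, rs⁻¹}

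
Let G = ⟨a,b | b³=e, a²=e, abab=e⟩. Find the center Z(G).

An element z ∈ Z(G) iff z commutes with every generator.
For example e is central: e·a = a = a·e; e·b = b = b·e.
Whereas a ∉ Z(G) since a·b = ab ≠ ab² = b·a.
Checking each of the 6 elements this way gives Z(G) = {e}, of order 1.

Answer: {e}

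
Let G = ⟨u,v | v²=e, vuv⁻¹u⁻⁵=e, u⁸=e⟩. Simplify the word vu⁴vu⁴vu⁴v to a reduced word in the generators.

Multiply left to right, reducing at each step:
  v · u⁴ = u⁴v
  (u⁴v) · v = u⁴
  (u⁴) · u⁴ = e
  e · v = v
  v · u⁴ = u⁴v
  (u⁴v) · v = u⁴

Answer: u⁴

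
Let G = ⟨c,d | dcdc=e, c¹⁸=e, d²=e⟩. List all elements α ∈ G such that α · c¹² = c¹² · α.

⟨c¹²⟩ ⊆ C_G(c¹²) since powers of c¹² commute with c¹²; so |C_G(c¹²)| ≥ |⟨c¹²⟩| = 3.
By orbit–stabilizer, |C_G(c¹²)| = |G| / |conj. class of c¹²| = 36 / 2 = 18.
The 18 elements commuting with c¹² are {e, c, c², c³, c⁴, c⁵, c⁶, c⁷, c⁸, c⁹, c¹⁰, c¹¹, c¹², c¹³, c¹⁴, c¹⁵, c¹⁶, c¹⁷}.

Answer: {e, c, c², c³, c⁴, c⁵, c⁶, c⁷, c⁸, c⁹, c¹⁰, c¹¹, c¹², c¹³, c¹⁴, c¹⁵, c¹⁶, c¹⁷}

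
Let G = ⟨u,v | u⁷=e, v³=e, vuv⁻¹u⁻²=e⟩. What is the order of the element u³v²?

Compute successive powers until reaching e:
  (u³v²)¹ = u³v², (u³v²)² = uv, (u³v²)³ = e.
The smallest positive k with (u³v²)ᵏ = e is 3.

Answer: 3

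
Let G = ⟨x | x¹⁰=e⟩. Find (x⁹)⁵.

Compute successive powers of (x⁹), reducing at each step:
  (x⁹)²: (x⁹) · x⁹ = x⁸
  (x⁹)³: (x⁸) · x⁹ = x⁷
  (x⁹)⁴: (x⁷) · x⁹ = x⁶
  (x⁹)⁵: (x⁶) · x⁹ = x⁵

Answer: x⁵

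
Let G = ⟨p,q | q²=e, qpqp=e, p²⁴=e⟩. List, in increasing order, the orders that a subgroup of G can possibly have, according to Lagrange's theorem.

|G| = 48 = 2⁴ · 3. By Lagrange's theorem the order of any subgroup divides 48; the divisors of 48 are 1, 2, 3, 4, 6, 8, 12, 16, 24, 48.

Answer: 1, 2, 3, 4, 6, 8, 12, 16, 24, 48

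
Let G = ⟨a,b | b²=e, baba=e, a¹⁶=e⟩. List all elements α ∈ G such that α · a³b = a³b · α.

⟨a³b⟩ ⊆ C_G(a³b) since powers of a³b commute with a³b; so |C_G(a³b)| ≥ |⟨a³b⟩| = 2.
By orbit–stabilizer, |C_G(a³b)| = |G| / |conj. class of a³b| = 32 / 8 = 4.
The 4 elements commuting with a³b are {e, a⁸, a³b, a¹¹b}.

Answer: {e, a⁸, a³b, a¹¹b}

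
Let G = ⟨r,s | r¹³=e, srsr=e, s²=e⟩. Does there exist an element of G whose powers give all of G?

Every cyclic group is abelian. But r·s = rs while s·r = r¹²s, so r·s ≠ s·r and G is not abelian. Hence G is not cyclic.

Answer: No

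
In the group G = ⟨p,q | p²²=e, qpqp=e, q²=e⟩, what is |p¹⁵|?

Compute successive powers until reaching e:
  (p¹⁵)¹ = p¹⁵, (p¹⁵)² = p⁸, (p¹⁵)³ = p, (p¹⁵)⁴ = p¹⁶, (p¹⁵)⁵ = p⁹, (p¹⁵)⁶ = p², (p¹⁵)⁷ = p¹⁷, (p¹⁵)⁸ = p¹⁰, (p¹⁵)⁹ = p³, (p¹⁵)¹⁰ = p¹⁸, (p¹⁵)¹¹ = p¹¹, (p¹⁵)¹² = p⁴, (p¹⁵)¹³ = p¹⁹, (p¹⁵)¹⁴ = p¹², (p¹⁵)¹⁵ = p⁵, (p¹⁵)¹⁶ = p²⁰, (p¹⁵)¹⁷ = p¹³, (p¹⁵)¹⁸ = p⁶, (p¹⁵)¹⁹ = p²¹, (p¹⁵)²⁰ = p¹⁴, (p¹⁵)²¹ = p⁷, (p¹⁵)²² = e.
The smallest positive k with (p¹⁵)ᵏ = e is 22.

Answer: 22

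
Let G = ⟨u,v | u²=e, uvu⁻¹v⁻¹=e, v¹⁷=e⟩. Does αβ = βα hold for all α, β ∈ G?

Each pair of generators commutes: u·v = uv = v·u. Since the generators pairwise commute, every element of G commutes with every other, so G is abelian.

Answer: Yes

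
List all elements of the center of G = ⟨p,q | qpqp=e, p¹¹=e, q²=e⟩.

An element z ∈ Z(G) iff z commutes with every generator.
For example e is central: e·p = p = p·e; e·q = q = q·e.
Whereas p ∉ Z(G) since p·q = pq ≠ p¹⁰q = q·p.
Checking each of the 22 elements this way gives Z(G) = {e}, of order 1.

Answer: {e}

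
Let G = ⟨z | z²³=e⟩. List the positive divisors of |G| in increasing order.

|G| = 23 = 23. By Lagrange's theorem the order of any subgroup divides 23; the divisors of 23 are 1, 23.

Answer: 1, 23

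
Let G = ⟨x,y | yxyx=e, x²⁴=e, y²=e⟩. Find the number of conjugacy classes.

The conjugacy classes (representative and size) are:
  [e] (size 1), [x²³] (size 2), [x²] (size 2), [x³] (size 2), [x²⁰] (size 2), [x¹⁹] (size 2), [x⁶] (size 2), [x⁷] (size 2), [x⁸] (size 2), [x⁹] (size 2), [x¹⁴] (size 2), [x¹¹] (size 2), [x¹²] (size 1), [x⁴y] (size 12), [x⁵y] (size 12).
Class equation: 1 + 2 + 2 + 2 + 2 + 2 + 2 + 2 + 2 + 2 + 2 + 2 + 1 + 12 + 12 = 48 = |G|. So G has 15 conjugacy classes.

Answer: 15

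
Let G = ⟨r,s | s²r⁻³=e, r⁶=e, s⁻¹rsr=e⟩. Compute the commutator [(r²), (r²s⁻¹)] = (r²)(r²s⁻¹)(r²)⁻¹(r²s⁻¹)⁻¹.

[(r²), (r²s⁻¹)] = (r²)·(r²s⁻¹)·(r²)⁻¹·(r²s⁻¹)⁻¹.
  (r²) · (r²s⁻¹) = rs
  (rs) · (r⁴) = s⁻¹
  (s⁻¹) · (r²s) = r⁴

Answer: r⁴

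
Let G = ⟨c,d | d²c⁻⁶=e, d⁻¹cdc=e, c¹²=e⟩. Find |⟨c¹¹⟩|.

|⟨c¹¹⟩| equals the order of c¹¹. Compute successive powers until reaching e:
  (c¹¹)¹ = c¹¹, (c¹¹)² = c¹⁰, (c¹¹)³ = c⁹, (c¹¹)⁴ = c⁸, (c¹¹)⁵ = c⁷, (c¹¹)⁶ = c⁶, (c¹¹)⁷ = c⁵, (c¹¹)⁸ = c⁴, (c¹¹)⁹ = c³, (c¹¹)¹⁰ = c², (c¹¹)¹¹ = c, (c¹¹)¹² = e.
The smallest positive k with (c¹¹)ᵏ = e is 12, so |⟨c¹¹⟩| = 12.

Answer: 12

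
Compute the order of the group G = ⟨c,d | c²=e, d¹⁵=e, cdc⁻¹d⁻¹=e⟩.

Enumerate words in the generators, reducing via the relations: the distinct elements are
  {c, d, e, cd, d², d³, d⁴, d⁵, d⁶, d⁷, d⁸, d⁹, cd², cd³, cd⁴, cd⁵, cd⁶, cd⁷, cd⁸, cd⁹, d¹², d¹³, d¹¹, d¹⁰, d¹⁴, cd¹², cd¹³, cd¹¹, cd¹⁰, cd¹⁴}.
No further products give new elements, so |G| = 30.

Answer: 30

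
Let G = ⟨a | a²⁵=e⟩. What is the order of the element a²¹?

Compute successive powers until reaching e:
  (a²¹)¹ = a²¹, (a²¹)² = a¹⁷, (a²¹)³ = a¹³, (a²¹)⁴ = a⁹, (a²¹)⁵ = a⁵, (a²¹)⁶ = a, (a²¹)⁷ = a²², (a²¹)⁸ = a¹⁸, (a²¹)⁹ = a¹⁴, (a²¹)¹⁰ = a¹⁰, (a²¹)¹¹ = a⁶, (a²¹)¹² = a², (a²¹)¹³ = a²³, (a²¹)¹⁴ = a¹⁹, (a²¹)¹⁵ = a¹⁵, (a²¹)¹⁶ = a¹¹, (a²¹)¹⁷ = a⁷, (a²¹)¹⁸ = a³, (a²¹)¹⁹ = a²⁴, (a²¹)²⁰ = a²⁰, (a²¹)²¹ = a¹⁶, (a²¹)²² = a¹², (a²¹)²³ = a⁸, (a²¹)²⁴ = a⁴, (a²¹)²⁵ = e.
The smallest positive k with (a²¹)ᵏ = e is 25.

Answer: 25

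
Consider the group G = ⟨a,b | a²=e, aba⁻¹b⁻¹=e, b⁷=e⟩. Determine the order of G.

Enumerate words in the generators, reducing via the relations: the distinct elements are
  {a, b, e, ab, b², b³, b⁴, b⁵, b⁶, ab², ab³, ab⁴, ab⁵, ab⁶}.
No further products give new elements, so |G| = 14.

Answer: 14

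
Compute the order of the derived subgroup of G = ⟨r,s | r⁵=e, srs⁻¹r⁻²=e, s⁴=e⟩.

G' = [G, G] is generated by all commutators. The generator-pair commutators are: [r, s] = r⁴.
The subgroup they normally generate is {e, r, r², r³, r⁴}, of order 5.
Check: |G/G'| = 20/5 = 4 is the order of the abelianisation.

Answer: 5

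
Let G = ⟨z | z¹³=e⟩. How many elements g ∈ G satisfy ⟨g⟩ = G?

G is cyclic of order 13. An element generates G iff its order is 13, and a cyclic group of order 13 has exactly φ(13) = 12 such elements.

Answer: 12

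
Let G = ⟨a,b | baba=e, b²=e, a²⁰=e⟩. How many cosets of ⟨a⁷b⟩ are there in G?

First find ord(a⁷b) by computing successive powers:
  (a⁷b)¹ = a⁷b, (a⁷b)² = e.
So |⟨a⁷b⟩| = ord(a⁷b) = 2. With |G| = 40, by Lagrange [G : ⟨a⁷b⟩] = 40/2 = 20.

Answer: 20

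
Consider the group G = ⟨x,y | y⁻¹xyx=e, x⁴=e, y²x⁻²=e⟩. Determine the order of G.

Enumerate words in the generators, reducing via the relations: the distinct elements are
  {e, x, y, xy, x², x³, y⁻¹, xy⁻¹}.
No further products give new elements, so |G| = 8.

Answer: 8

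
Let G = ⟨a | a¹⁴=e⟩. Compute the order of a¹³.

Compute successive powers until reaching e:
  (a¹³)¹ = a¹³, (a¹³)² = a¹², (a¹³)³ = a¹¹, (a¹³)⁴ = a¹⁰, (a¹³)⁵ = a⁹, (a¹³)⁶ = a⁸, (a¹³)⁷ = a⁷, (a¹³)⁸ = a⁶, (a¹³)⁹ = a⁵, (a¹³)¹⁰ = a⁴, (a¹³)¹¹ = a³, (a¹³)¹² = a², (a¹³)¹³ = a, (a¹³)¹⁴ = e.
The smallest positive k with (a¹³)ᵏ = e is 14.

Answer: 14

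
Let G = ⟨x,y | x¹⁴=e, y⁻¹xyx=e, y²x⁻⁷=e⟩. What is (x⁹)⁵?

Compute successive powers of (x⁹), reducing at each step:
  (x⁹)²: (x⁹) · x⁹ = x⁴
  (x⁹)³: (x⁴) · x⁹ = x¹³
  (x⁹)⁴: (x¹³) · x⁹ = x⁸
  (x⁹)⁵: (x⁸) · x⁹ = x³

Answer: x³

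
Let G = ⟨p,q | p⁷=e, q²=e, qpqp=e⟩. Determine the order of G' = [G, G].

G' = [G, G] is generated by all commutators. The generator-pair commutators are: [p, q] = p².
The subgroup they normally generate is {e, p, p², p³, p⁴, p⁵, p⁶}, of order 7.
Check: |G/G'| = 14/7 = 2 is the order of the abelianisation.

Answer: 7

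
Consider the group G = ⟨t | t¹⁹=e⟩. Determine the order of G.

G is generated by a single element, so G is cyclic. The relator gives t¹⁹ = e and no smaller power is forced to be e, so the 19 powers {e, t, t², t³, t⁴, t⁵, t⁶, t⁷, t⁸, t⁹, t¹², t¹³, t¹¹, t¹⁰, t¹⁴, t¹⁵, t¹⁶, t¹⁷, t¹⁸} are distinct. Hence |G| = 19.

Answer: 19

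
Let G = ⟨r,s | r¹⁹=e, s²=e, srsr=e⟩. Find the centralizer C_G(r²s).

⟨r²s⟩ ⊆ C_G(r²s) since powers of r²s commute with r²s; so |C_G(r²s)| ≥ |⟨r²s⟩| = 2.
By orbit–stabilizer, |C_G(r²s)| = |G| / |conj. class of r²s| = 38 / 19 = 2.
The 2 elements commuting with r²s are {e, r²s}.

Answer: {e, r²s}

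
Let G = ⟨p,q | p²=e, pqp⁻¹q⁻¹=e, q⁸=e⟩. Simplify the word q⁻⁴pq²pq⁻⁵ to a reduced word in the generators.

Multiply left to right, reducing at each step:
  (q⁴) · p = pq⁴
  (pq⁴) · q² = pq⁶
  (pq⁶) · p = q⁶
  (q⁶) · q⁻⁵ = q

Answer: q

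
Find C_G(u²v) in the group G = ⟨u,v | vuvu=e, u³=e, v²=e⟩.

⟨u²v⟩ ⊆ C_G(u²v) since powers of u²v commute with u²v; so |C_G(u²v)| ≥ |⟨u²v⟩| = 2.
By orbit–stabilizer, |C_G(u²v)| = |G| / |conj. class of u²v| = 6 / 3 = 2.
The 2 elements commuting with u²v are {e, u²v}.

Answer: {e, u²v}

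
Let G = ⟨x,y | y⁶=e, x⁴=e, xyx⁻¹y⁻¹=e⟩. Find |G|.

Enumerate words in the generators, reducing via the relations: the distinct elements are
  {e, x, y, xy, x², x³, y², y³, y⁴, y⁵, xy², xy³, xy⁴, xy⁵, x²y, x³y, x²y², x²y³, x²y⁴, x²y⁵, x³y², x³y³, x³y⁴, x³y⁵}.
No further products give new elements, so |G| = 24.

Answer: 24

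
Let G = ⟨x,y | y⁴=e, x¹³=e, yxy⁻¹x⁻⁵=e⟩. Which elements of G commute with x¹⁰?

⟨x¹⁰⟩ ⊆ C_G(x¹⁰) since powers of x¹⁰ commute with x¹⁰; so |C_G(x¹⁰)| ≥ |⟨x¹⁰⟩| = 13.
By orbit–stabilizer, |C_G(x¹⁰)| = |G| / |conj. class of x¹⁰| = 52 / 4 = 13.
The 13 elements commuting with x¹⁰ are {e, x, x², x³, x⁴, x⁵, x⁶, x⁷, x⁸, x⁹, x¹⁰, x¹¹, x¹²}.

Answer: {e, x, x², x³, x⁴, x⁵, x⁶, x⁷, x⁸, x⁹, x¹⁰, x¹¹, x¹²}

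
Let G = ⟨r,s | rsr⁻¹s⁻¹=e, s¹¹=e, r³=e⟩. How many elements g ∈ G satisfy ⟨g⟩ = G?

G is cyclic of order 33. An element generates G iff its order is 33, and a cyclic group of order 33 has exactly φ(33) = 20 such elements.

Answer: 20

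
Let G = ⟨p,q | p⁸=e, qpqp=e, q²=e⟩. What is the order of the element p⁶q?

Compute successive powers until reaching e:
  (p⁶q)¹ = p⁶q, (p⁶q)² = e.
The smallest positive k with (p⁶q)ᵏ = e is 2.

Answer: 2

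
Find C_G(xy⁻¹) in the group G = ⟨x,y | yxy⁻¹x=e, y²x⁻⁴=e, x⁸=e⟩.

⟨xy⁻¹⟩ ⊆ C_G(xy⁻¹) since powers of xy⁻¹ commute with xy⁻¹; so |C_G(xy⁻¹)| ≥ |⟨xy⁻¹⟩| = 4.
By orbit–stabilizer, |C_G(xy⁻¹)| = |G| / |conj. class of xy⁻¹| = 16 / 4 = 4.
The 4 elements commuting with xy⁻¹ are {e, x⁴, xy, xy⁻¹}.

Answer: {e, x⁴, xy, xy⁻¹}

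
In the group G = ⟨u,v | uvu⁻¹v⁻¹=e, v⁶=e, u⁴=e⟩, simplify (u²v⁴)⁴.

Compute successive powers of (u²v⁴), reducing at each step:
  (u²v⁴)²: (u²v⁴) · u² = v⁴;   (v⁴) · v⁴ = v²
  (u²v⁴)³: (v²) · u² = u²v²;   (u²v²) · v⁴ = u²
  (u²v⁴)⁴: (u²) · u² = e;   e · v⁴ = v⁴

Answer: v⁴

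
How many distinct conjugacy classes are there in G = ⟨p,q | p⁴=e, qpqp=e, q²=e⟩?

The conjugacy classes (representative and size) are:
  [e] (size 1), [p] (size 2), [p²] (size 1), [p²q] (size 2), [p³q] (size 2).
Class equation: 1 + 2 + 1 + 2 + 2 = 8 = |G|. So G has 5 conjugacy classes.

Answer: 5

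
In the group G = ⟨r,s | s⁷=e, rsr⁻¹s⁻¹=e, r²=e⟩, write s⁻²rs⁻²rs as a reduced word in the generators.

Multiply left to right, reducing at each step:
  (s⁵) · r = rs⁵
  (rs⁵) · s⁻² = rs³
  (rs³) · r = s³
  (s³) · s = s⁴

Answer: s⁴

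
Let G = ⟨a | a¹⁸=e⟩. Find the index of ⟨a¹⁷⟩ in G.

First find ord(a¹⁷) by computing successive powers:
  (a¹⁷)¹ = a¹⁷, (a¹⁷)² = a¹⁶, (a¹⁷)³ = a¹⁵, (a¹⁷)⁴ = a¹⁴, (a¹⁷)⁵ = a¹³, (a¹⁷)⁶ = a¹², (a¹⁷)⁷ = a¹¹, (a¹⁷)⁸ = a¹⁰, (a¹⁷)⁹ = a⁹, (a¹⁷)¹⁰ = a⁸, (a¹⁷)¹¹ = a⁷, (a¹⁷)¹² = a⁶, (a¹⁷)¹³ = a⁵, (a¹⁷)¹⁴ = a⁴, (a¹⁷)¹⁵ = a³, (a¹⁷)¹⁶ = a², (a¹⁷)¹⁷ = a, (a¹⁷)¹⁸ = e.
So |⟨a¹⁷⟩| = ord(a¹⁷) = 18. With |G| = 18, by Lagrange [G : ⟨a¹⁷⟩] = 18/18 = 1.

Answer: 1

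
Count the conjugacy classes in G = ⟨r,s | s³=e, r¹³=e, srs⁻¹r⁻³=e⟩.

The conjugacy classes (representative and size) are:
  [e] (size 1), [r] (size 3), [r⁵] (size 3), [r¹⁰] (size 3), [r⁸] (size 3), [r¹⁰s] (size 13), [r⁷s²] (size 13).
Class equation: 1 + 3 + 3 + 3 + 3 + 13 + 13 = 39 = |G|. So G has 7 conjugacy classes.

Answer: 7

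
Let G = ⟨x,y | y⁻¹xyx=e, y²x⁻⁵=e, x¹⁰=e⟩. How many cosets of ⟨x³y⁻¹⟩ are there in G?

First find ord(x³y⁻¹) by computing successive powers:
  (x³y⁻¹)¹ = x³y⁻¹, (x³y⁻¹)² = x⁵, (x³y⁻¹)³ = x³y, (x³y⁻¹)⁴ = e.
So |⟨x³y⁻¹⟩| = ord(x³y⁻¹) = 4. With |G| = 20, by Lagrange [G : ⟨x³y⁻¹⟩] = 20/4 = 5.

Answer: 5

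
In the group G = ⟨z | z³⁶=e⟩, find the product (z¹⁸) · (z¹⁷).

Compute (z¹⁸) · (z¹⁷) by multiplying left to right and reducing via the relations at each step:
  (z¹⁸) · z¹⁷ = z³⁵

Answer: z³⁵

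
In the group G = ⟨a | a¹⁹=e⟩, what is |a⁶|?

Compute successive powers until reaching e:
  (a⁶)¹ = a⁶, (a⁶)² = a¹², (a⁶)³ = a¹⁸, (a⁶)⁴ = a⁵, (a⁶)⁵ = a¹¹, (a⁶)⁶ = a¹⁷, (a⁶)⁷ = a⁴, (a⁶)⁸ = a¹⁰, (a⁶)⁹ = a¹⁶, (a⁶)¹⁰ = a³, (a⁶)¹¹ = a⁹, (a⁶)¹² = a¹⁵, (a⁶)¹³ = a², (a⁶)¹⁴ = a⁸, (a⁶)¹⁵ = a¹⁴, (a⁶)¹⁶ = a, (a⁶)¹⁷ = a⁷, (a⁶)¹⁸ = a¹³, (a⁶)¹⁹ = e.
The smallest positive k with (a⁶)ᵏ = e is 19.

Answer: 19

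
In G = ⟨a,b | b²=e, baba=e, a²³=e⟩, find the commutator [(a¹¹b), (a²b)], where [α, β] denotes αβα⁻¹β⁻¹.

[(a¹¹b), (a²b)] = (a¹¹b)·(a²b)·(a¹¹b)⁻¹·(a²b)⁻¹.
  (a¹¹b) · (a²b) = a⁹
  (a⁹) · (a¹¹b) = a²⁰b
  (a²⁰b) · (a²b) = a¹⁸

Answer: a¹⁸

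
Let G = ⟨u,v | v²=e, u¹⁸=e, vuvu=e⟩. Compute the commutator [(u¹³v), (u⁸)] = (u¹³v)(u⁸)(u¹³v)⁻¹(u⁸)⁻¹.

[(u¹³v), (u⁸)] = (u¹³v)·(u⁸)·(u¹³v)⁻¹·(u⁸)⁻¹.
  (u¹³v) · (u⁸) = u⁵v
  (u⁵v) · (u¹³v) = u¹⁰
  (u¹⁰) · (u¹⁰) = u²

Answer: u²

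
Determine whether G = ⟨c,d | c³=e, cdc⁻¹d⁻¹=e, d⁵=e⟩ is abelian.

Each pair of generators commutes: c·d = cd = d·c. Since the generators pairwise commute, every element of G commutes with every other, so G is abelian.

Answer: Yes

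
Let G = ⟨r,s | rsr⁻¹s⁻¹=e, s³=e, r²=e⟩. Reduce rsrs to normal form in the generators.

Multiply left to right, reducing at each step:
  r · s = rs
  (rs) · r = s
  s · s = s²

Answer: s²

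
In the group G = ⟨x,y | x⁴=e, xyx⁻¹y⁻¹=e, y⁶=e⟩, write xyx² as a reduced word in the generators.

Multiply left to right, reducing at each step:
  x · y = xy
  (xy) · x² = x³y

Answer: x³y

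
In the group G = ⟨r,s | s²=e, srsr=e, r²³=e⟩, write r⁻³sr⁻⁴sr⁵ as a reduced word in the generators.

Multiply left to right, reducing at each step:
  (r²⁰) · s = r²⁰s
  (r²⁰s) · r⁻⁴ = rs
  (rs) · s = r
  r · r⁵ = r⁶

Answer: r⁶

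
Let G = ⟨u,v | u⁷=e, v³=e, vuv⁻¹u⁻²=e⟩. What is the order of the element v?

Compute successive powers until reaching e:
  v¹ = v, v² = v², v³ = e.
The smallest positive k with vᵏ = e is 3.

Answer: 3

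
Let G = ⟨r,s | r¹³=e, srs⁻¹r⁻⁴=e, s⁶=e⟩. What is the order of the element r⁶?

Compute successive powers until reaching e:
  (r⁶)¹ = r⁶, (r⁶)² = r¹², (r⁶)³ = r⁵, (r⁶)⁴ = r¹¹, (r⁶)⁵ = r⁴, (r⁶)⁶ = r¹⁰, (r⁶)⁷ = r³, (r⁶)⁸ = r⁹, (r⁶)⁹ = r², (r⁶)¹⁰ = r⁸, (r⁶)¹¹ = r, (r⁶)¹² = r⁷, (r⁶)¹³ = e.
The smallest positive k with (r⁶)ᵏ = e is 13.

Answer: 13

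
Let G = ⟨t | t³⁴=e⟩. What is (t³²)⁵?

Compute successive powers of (t³²), reducing at each step:
  (t³²)²: (t³²) · t³² = t³⁰
  (t³²)³: (t³⁰) · t³² = t²⁸
  (t³²)⁴: (t²⁸) · t³² = t²⁶
  (t³²)⁵: (t²⁶) · t³² = t²⁴

Answer: t²⁴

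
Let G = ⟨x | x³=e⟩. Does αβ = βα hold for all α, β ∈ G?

G has a single generator, so G is cyclic and hence abelian.

Answer: Yes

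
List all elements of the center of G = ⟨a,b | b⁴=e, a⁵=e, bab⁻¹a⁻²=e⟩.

An element z ∈ Z(G) iff z commutes with every generator.
For example e is central: e·a = a = a·e; e·b = b = b·e.
Whereas a ∉ Z(G) since a·b = ab ≠ a²b = b·a.
Checking each of the 20 elements this way gives Z(G) = {e}, of order 1.

Answer: {e}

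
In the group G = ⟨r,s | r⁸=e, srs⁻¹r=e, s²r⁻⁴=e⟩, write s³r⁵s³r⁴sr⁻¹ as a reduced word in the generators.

Multiply left to right, reducing at each step:
  (s⁻¹) · r⁵ = r³s⁻¹
  (r³s⁻¹) · s³ = r⁷
  (r⁷) · r⁴ = r³
  (r³) · s = r³s
  (r³s) · r⁻¹ = s⁻¹

Answer: s⁻¹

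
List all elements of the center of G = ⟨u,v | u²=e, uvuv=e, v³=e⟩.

An element z ∈ Z(G) iff z commutes with every generator.
For example e is central: e·u = u = u·e; e·v = v = v·e.
Whereas u ∉ Z(G) since u·v = uv ≠ uv² = v·u.
Checking each of the 6 elements this way gives Z(G) = {e}, of order 1.

Answer: {e}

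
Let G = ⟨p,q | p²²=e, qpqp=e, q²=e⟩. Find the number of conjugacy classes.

The conjugacy classes (representative and size) are:
  [e] (size 1), [p] (size 2), [p²] (size 2), [p¹⁹] (size 2), [p⁴] (size 2), [p⁵] (size 2), [p⁶] (size 2), [p⁷] (size 2), [p⁸] (size 2), [p¹³] (size 2), [p¹⁰] (size 2), [p¹¹] (size 1), [p⁶q] (size 11), [pq] (size 11).
Class equation: 1 + 2 + 2 + 2 + 2 + 2 + 2 + 2 + 2 + 2 + 2 + 1 + 11 + 11 = 44 = |G|. So G has 14 conjugacy classes.

Answer: 14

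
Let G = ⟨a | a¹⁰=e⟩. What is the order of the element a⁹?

Compute successive powers until reaching e:
  (a⁹)¹ = a⁹, (a⁹)² = a⁸, (a⁹)³ = a⁷, (a⁹)⁴ = a⁶, (a⁹)⁵ = a⁵, (a⁹)⁶ = a⁴, (a⁹)⁷ = a³, (a⁹)⁸ = a², (a⁹)⁹ = a, (a⁹)¹⁰ = e.
The smallest positive k with (a⁹)ᵏ = e is 10.

Answer: 10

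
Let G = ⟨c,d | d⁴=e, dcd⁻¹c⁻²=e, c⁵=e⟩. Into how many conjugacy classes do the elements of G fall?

The conjugacy classes (representative and size) are:
  [e] (size 1), [c⁴] (size 4), [c²d] (size 5), [d²] (size 5), [c³d³] (size 5).
Class equation: 1 + 4 + 5 + 5 + 5 = 20 = |G|. So G has 5 conjugacy classes.

Answer: 5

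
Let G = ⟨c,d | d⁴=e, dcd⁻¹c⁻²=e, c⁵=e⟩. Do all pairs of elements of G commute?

c·d = cd but d·c = c²d, so c·d ≠ d·c and G is not abelian.

Answer: No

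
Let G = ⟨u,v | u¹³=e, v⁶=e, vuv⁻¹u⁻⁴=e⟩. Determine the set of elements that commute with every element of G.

An element z ∈ Z(G) iff z commutes with every generator.
For example e is central: e·u = u = u·e; e·v = v = v·e.
Whereas u ∉ Z(G) since u·v = uv ≠ u⁴v = v·u.
Checking each of the 78 elements this way gives Z(G) = {e}, of order 1.

Answer: {e}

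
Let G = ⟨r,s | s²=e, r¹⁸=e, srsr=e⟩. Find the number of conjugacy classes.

The conjugacy classes (representative and size) are:
  [e] (size 1), [r] (size 2), [r²] (size 2), [r³] (size 2), [r¹⁴] (size 2), [r⁵] (size 2), [r¹²] (size 2), [r⁷] (size 2), [r¹⁰] (size 2), [r⁹] (size 1), [r¹⁰s] (size 9), [rs] (size 9).
Class equation: 1 + 2 + 2 + 2 + 2 + 2 + 2 + 2 + 2 + 1 + 9 + 9 = 36 = |G|. So G has 12 conjugacy classes.

Answer: 12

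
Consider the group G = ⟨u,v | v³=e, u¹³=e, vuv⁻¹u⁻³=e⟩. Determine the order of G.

Enumerate words in the generators, reducing via the relations: the distinct elements are
  {e, u, v, uv, u², u³, u⁴, u⁵, u⁶, u⁷, u⁸, u⁹, v², uv², u²v, u³v, u¹², u¹¹, u¹⁰, u⁴v, u⁵v, u⁶v, u⁷v, u⁸v, u⁹v, u²v², u³v², u¹²v, u¹¹v, u¹⁰v, u⁴v², u⁵v², u⁶v², u⁷v², u⁸v², u⁹v², u¹²v², u¹¹v², u¹⁰v²}.
No further products give new elements, so |G| = 39.

Answer: 39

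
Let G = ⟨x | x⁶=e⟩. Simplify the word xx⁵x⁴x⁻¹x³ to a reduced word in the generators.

Multiply left to right, reducing at each step:
  x · x⁵ = e
  e · x⁴ = x⁴
  (x⁴) · x⁻¹ = x³
  (x³) · x³ = e

Answer: e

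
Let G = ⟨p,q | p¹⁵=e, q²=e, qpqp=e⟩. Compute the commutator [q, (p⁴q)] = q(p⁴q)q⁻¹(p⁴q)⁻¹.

[q, (p⁴q)] = q·(p⁴q)·q⁻¹·(p⁴q)⁻¹.
  q · (p⁴q) = p¹¹
  (p¹¹) · q = p¹¹q
  (p¹¹q) · (p⁴q) = p⁷

Answer: p⁷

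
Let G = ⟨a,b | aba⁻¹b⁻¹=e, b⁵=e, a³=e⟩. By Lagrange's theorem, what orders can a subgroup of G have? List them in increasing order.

|G| = 15 = 3 · 5. By Lagrange's theorem the order of any subgroup divides 15; the divisors of 15 are 1, 3, 5, 15.

Answer: 1, 3, 5, 15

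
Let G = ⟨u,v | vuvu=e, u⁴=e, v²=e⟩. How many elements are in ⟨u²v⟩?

|⟨u²v⟩| equals the order of u²v. Compute successive powers until reaching e:
  (u²v)¹ = u²v, (u²v)² = e.
The smallest positive k with (u²v)ᵏ = e is 2, so |⟨u²v⟩| = 2.

Answer: 2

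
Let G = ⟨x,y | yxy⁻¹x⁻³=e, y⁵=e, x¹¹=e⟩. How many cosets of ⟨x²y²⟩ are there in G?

First find ord(x²y²) by computing successive powers:
  (x²y²)¹ = x²y², (x²y²)² = x⁹y⁴, (x²y²)³ = x⁶y, (x²y²)⁴ = xy³, (x²y²)⁵ = e.
So |⟨x²y²⟩| = ord(x²y²) = 5. With |G| = 55, by Lagrange [G : ⟨x²y²⟩] = 55/5 = 11.

Answer: 11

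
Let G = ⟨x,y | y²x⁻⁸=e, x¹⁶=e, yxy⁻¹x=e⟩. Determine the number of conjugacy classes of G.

The conjugacy classes (representative and size) are:
  [e] (size 1), [x] (size 2), [x¹⁴] (size 2), [x¹³] (size 2), [x¹²] (size 2), [x⁵] (size 2), [x¹⁰] (size 2), [x⁷] (size 2), [x⁸] (size 1), [y⁻¹] (size 8), [x⁷y⁻¹] (size 8).
Class equation: 1 + 2 + 2 + 2 + 2 + 2 + 2 + 2 + 1 + 8 + 8 = 32 = |G|. So G has 11 conjugacy classes.

Answer: 11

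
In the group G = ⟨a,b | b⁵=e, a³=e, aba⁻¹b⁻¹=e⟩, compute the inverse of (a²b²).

The order of (a²b²) is 15 (smallest k with (a²b²)ᵏ = e), so (a²b²)⁻¹ = (a²b²)¹⁴ = ab³.
Check: (a²b²) · (ab³) → (a²b²) · a = b²;   (b²) · b³ = e, giving e as required.

Answer: ab³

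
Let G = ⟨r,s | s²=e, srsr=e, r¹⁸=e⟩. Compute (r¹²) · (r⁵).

Compute (r¹²) · (r⁵) by multiplying left to right and reducing via the relations at each step:
  (r¹²) · r⁵ = r¹⁷

Answer: r¹⁷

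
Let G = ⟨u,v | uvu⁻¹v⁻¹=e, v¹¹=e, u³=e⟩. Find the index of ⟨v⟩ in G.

First find ord(v) by computing successive powers:
  v¹ = v, v² = v², v³ = v³, v⁴ = v⁴, v⁵ = v⁵, v⁶ = v⁶, v⁷ = v⁷, v⁸ = v⁸, v⁹ = v⁹, v¹⁰ = v¹⁰, v¹¹ = e.
So |⟨v⟩| = ord(v) = 11. With |G| = 33, by Lagrange [G : ⟨v⟩] = 33/11 = 3.

Answer: 3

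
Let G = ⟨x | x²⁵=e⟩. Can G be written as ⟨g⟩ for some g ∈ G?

|G| = 25. The element x has order 25 (its powers give 25 distinct elements), so ⟨x⟩ = G and G is cyclic.

Answer: Yes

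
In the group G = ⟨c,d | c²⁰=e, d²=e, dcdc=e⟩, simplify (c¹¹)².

Compute successive powers of (c¹¹), reducing at each step:
  (c¹¹)²: (c¹¹) · c¹¹ = c²

Answer: c²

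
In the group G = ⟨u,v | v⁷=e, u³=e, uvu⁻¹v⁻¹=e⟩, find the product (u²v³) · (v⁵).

Compute (u²v³) · (v⁵) by multiplying left to right and reducing via the relations at each step:
  (u²v³) · v⁵ = u²v

Answer: u²v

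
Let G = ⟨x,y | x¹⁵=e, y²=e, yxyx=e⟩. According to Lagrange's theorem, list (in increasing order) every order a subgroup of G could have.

|G| = 30 = 2 · 3 · 5. By Lagrange's theorem the order of any subgroup divides 30; the divisors of 30 are 1, 2, 3, 5, 6, 10, 15, 30.

Answer: 1, 2, 3, 5, 6, 10, 15, 30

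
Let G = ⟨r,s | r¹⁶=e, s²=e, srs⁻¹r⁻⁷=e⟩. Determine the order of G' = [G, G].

G' = [G, G] is generated by all commutators. The generator-pair commutators are: [r, s] = r¹⁰.
The subgroup they normally generate is {e, r², r⁴, r⁶, r⁸, r¹⁰, r¹², r¹⁴}, of order 8.
Check: |G/G'| = 32/8 = 4 is the order of the abelianisation.

Answer: 8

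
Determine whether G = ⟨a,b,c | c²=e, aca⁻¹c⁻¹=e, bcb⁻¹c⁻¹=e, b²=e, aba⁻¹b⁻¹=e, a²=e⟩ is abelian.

Each pair of generators commutes: a·b = ab = b·a; a·c = ac = c·a; b·c = bc = c·b. Since the generators pairwise commute, every element of G commutes with every other, so G is abelian.

Answer: Yes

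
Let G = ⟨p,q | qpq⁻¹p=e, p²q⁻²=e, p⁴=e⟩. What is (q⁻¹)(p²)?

Compute (q⁻¹) · (p²) by multiplying left to right and reducing via the relations at each step:
  (q⁻¹) · p² = q

Answer: q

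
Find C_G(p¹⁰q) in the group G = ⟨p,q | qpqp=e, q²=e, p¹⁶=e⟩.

⟨p¹⁰q⟩ ⊆ C_G(p¹⁰q) since powers of p¹⁰q commute with p¹⁰q; so |C_G(p¹⁰q)| ≥ |⟨p¹⁰q⟩| = 2.
By orbit–stabilizer, |C_G(p¹⁰q)| = |G| / |conj. class of p¹⁰q| = 32 / 8 = 4.
The 4 elements commuting with p¹⁰q are {e, p⁸, p²q, p¹⁰q}.

Answer: {e, p⁸, p²q, p¹⁰q}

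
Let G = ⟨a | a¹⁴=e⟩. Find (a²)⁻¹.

The order of (a²) is 7 (smallest k with (a²)ᵏ = e), so (a²)⁻¹ = (a²)⁶ = a¹².
Check: (a²) · (a¹²) → (a²) · a¹² = e, giving e as required.

Answer: a¹²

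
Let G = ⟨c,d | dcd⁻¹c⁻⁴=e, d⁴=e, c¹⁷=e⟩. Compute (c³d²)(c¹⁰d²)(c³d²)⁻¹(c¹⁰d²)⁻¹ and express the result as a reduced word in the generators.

[(c³d²), (c¹⁰d²)] = (c³d²)·(c¹⁰d²)·(c³d²)⁻¹·(c¹⁰d²)⁻¹.
  (c³d²) · (c¹⁰d²) = c¹⁰
  (c¹⁰) · (c³d²) = c¹³d²
  (c¹³d²) · (c¹⁰d²) = c³

Answer: c³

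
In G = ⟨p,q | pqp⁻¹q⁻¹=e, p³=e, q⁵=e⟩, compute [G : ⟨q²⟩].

First find ord(q²) by computing successive powers:
  (q²)¹ = q², (q²)² = q⁴, (q²)³ = q, (q²)⁴ = q³, (q²)⁵ = e.
So |⟨q²⟩| = ord(q²) = 5. With |G| = 15, by Lagrange [G : ⟨q²⟩] = 15/5 = 3.

Answer: 3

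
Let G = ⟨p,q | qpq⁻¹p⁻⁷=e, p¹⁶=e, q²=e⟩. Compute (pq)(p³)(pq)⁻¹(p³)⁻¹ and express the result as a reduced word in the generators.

[(pq), (p³)] = (pq)·(p³)·(pq)⁻¹·(p³)⁻¹.
  (pq) · (p³) = p⁶q
  (p⁶q) · (p⁹q) = p⁵
  (p⁵) · (p¹³) = p²

Answer: p²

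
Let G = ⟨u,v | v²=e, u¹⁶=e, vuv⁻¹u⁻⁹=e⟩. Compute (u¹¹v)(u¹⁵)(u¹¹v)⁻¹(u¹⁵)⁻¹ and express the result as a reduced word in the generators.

[(u¹¹v), (u¹⁵)] = (u¹¹v)·(u¹⁵)·(u¹¹v)⁻¹·(u¹⁵)⁻¹.
  (u¹¹v) · (u¹⁵) = u²v
  (u²v) · (u¹³v) = u⁷
  (u⁷) · u = u⁸

Answer: u⁸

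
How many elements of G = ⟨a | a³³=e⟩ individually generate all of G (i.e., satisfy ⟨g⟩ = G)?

G is cyclic of order 33. An element generates G iff its order is 33, and a cyclic group of order 33 has exactly φ(33) = 20 such elements.

Answer: 20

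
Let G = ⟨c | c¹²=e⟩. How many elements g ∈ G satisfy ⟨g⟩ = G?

G is cyclic of order 12. An element generates G iff its order is 12, and a cyclic group of order 12 has exactly φ(12) = 4 such elements.

Answer: 4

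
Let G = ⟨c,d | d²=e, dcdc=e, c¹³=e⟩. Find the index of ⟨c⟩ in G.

First find ord(c) by computing successive powers:
  c¹ = c, c² = c², c³ = c³, c⁴ = c⁴, c⁵ = c⁵, c⁶ = c⁶, c⁷ = c⁷, c⁸ = c⁸, c⁹ = c⁹, c¹⁰ = c¹⁰, c¹¹ = c¹¹, c¹² = c¹², c¹³ = e.
So |⟨c⟩| = ord(c) = 13. With |G| = 26, by Lagrange [G : ⟨c⟩] = 26/13 = 2.

Answer: 2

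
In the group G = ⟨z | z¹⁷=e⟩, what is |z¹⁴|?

Compute successive powers until reaching e:
  (z¹⁴)¹ = z¹⁴, (z¹⁴)² = z¹¹, (z¹⁴)³ = z⁸, (z¹⁴)⁴ = z⁵, (z¹⁴)⁵ = z², (z¹⁴)⁶ = z¹⁶, (z¹⁴)⁷ = z¹³, (z¹⁴)⁸ = z¹⁰, (z¹⁴)⁹ = z⁷, (z¹⁴)¹⁰ = z⁴, (z¹⁴)¹¹ = z, (z¹⁴)¹² = z¹⁵, (z¹⁴)¹³ = z¹², (z¹⁴)¹⁴ = z⁹, (z¹⁴)¹⁵ = z⁶, (z¹⁴)¹⁶ = z³, (z¹⁴)¹⁷ = e.
The smallest positive k with (z¹⁴)ᵏ = e is 17.

Answer: 17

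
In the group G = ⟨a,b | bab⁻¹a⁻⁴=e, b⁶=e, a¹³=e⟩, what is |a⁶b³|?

Compute successive powers until reaching e:
  (a⁶b³)¹ = a⁶b³, (a⁶b³)² = e.
The smallest positive k with (a⁶b³)ᵏ = e is 2.

Answer: 2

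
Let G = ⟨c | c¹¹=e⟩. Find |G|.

G is generated by a single element, so G is cyclic. The relator gives c¹¹ = e and no smaller power is forced to be e, so the 11 powers {c, e, c², c³, c⁴, c⁵, c⁶, c⁷, c⁸, c⁹, c¹⁰} are distinct. Hence |G| = 11.

Answer: 11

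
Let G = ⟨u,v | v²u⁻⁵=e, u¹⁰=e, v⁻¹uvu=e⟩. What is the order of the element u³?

Compute successive powers until reaching e:
  (u³)¹ = u³, (u³)² = u⁶, (u³)³ = u⁹, (u³)⁴ = u², (u³)⁵ = u⁵, (u³)⁶ = u⁸, (u³)⁷ = u, (u³)⁸ = u⁴, (u³)⁹ = u⁷, (u³)¹⁰ = e.
The smallest positive k with (u³)ᵏ = e is 10.

Answer: 10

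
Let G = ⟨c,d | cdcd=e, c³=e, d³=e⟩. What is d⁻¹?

The order of d is 3 (smallest k with dᵏ = e), so d⁻¹ = d² = d².
Check: d · (d²) → d · d² = e, giving e as required.

Answer: d²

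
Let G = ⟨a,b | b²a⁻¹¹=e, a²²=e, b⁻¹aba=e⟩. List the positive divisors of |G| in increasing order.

|G| = 44 = 2² · 11. By Lagrange's theorem the order of any subgroup divides 44; the divisors of 44 are 1, 2, 4, 11, 22, 44.

Answer: 1, 2, 4, 11, 22, 44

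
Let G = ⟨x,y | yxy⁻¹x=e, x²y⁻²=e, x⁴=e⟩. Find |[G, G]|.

G' = [G, G] is generated by all commutators. The generator-pair commutators are: [x, y] = x².
The subgroup they normally generate is {e, x²}, of order 2.
Check: |G/G'| = 8/2 = 4 is the order of the abelianisation.

Answer: 2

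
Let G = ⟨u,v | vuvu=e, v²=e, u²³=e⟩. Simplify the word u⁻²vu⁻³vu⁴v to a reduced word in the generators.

Multiply left to right, reducing at each step:
  (u²¹) · v = u²¹v
  (u²¹v) · u⁻³ = uv
  (uv) · v = u
  u · u⁴ = u⁵
  (u⁵) · v = u⁵v

Answer: u⁵v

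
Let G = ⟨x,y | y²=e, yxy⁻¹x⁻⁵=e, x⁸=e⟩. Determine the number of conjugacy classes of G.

The conjugacy classes (representative and size) are:
  [e] (size 1), [x⁵] (size 2), [x²] (size 1), [x⁷] (size 2), [x⁴] (size 1), [x⁶] (size 1), [y] (size 2), [x⁵y] (size 2), [x²y] (size 2), [x³y] (size 2).
Class equation: 1 + 2 + 1 + 2 + 1 + 1 + 2 + 2 + 2 + 2 = 16 = |G|. So G has 10 conjugacy classes.

Answer: 10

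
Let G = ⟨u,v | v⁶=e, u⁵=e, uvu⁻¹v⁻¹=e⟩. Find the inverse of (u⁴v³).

The order of (u⁴v³) is 10 (smallest k with (u⁴v³)ᵏ = e), so (u⁴v³)⁻¹ = (u⁴v³)⁹ = uv³.
Check: (u⁴v³) · (uv³) → (u⁴v³) · u = v³;   (v³) · v³ = e, giving e as required.

Answer: uv³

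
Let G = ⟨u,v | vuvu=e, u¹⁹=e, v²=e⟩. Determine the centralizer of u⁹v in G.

⟨u⁹v⟩ ⊆ C_G(u⁹v) since powers of u⁹v commute with u⁹v; so |C_G(u⁹v)| ≥ |⟨u⁹v⟩| = 2.
By orbit–stabilizer, |C_G(u⁹v)| = |G| / |conj. class of u⁹v| = 38 / 19 = 2.
The 2 elements commuting with u⁹v are {e, u⁹v}.

Answer: {e, u⁹v}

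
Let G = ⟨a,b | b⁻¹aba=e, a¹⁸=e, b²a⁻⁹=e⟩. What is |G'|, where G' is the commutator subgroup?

G' = [G, G] is generated by all commutators. The generator-pair commutators are: [a, b] = a².
The subgroup they normally generate is {e, a², a⁴, a⁶, a⁸, a¹⁰, a¹², a¹⁴, a¹⁶}, of order 9.
Check: |G/G'| = 36/9 = 4 is the order of the abelianisation.

Answer: 9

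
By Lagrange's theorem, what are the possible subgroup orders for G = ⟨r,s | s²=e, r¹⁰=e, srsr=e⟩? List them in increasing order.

|G| = 20 = 2² · 5. By Lagrange's theorem the order of any subgroup divides 20; the divisors of 20 are 1, 2, 4, 5, 10, 20.

Answer: 1, 2, 4, 5, 10, 20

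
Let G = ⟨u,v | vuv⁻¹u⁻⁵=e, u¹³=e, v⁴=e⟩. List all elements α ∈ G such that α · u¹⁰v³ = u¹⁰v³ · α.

⟨u¹⁰v³⟩ ⊆ C_G(u¹⁰v³) since powers of u¹⁰v³ commute with u¹⁰v³; so |C_G(u¹⁰v³)| ≥ |⟨u¹⁰v³⟩| = 4.
By orbit–stabilizer, |C_G(u¹⁰v³)| = |G| / |conj. class of u¹⁰v³| = 52 / 13 = 4.
The 4 elements commuting with u¹⁰v³ are {e, u²v, u¹⁰v³, u¹²v²}.

Answer: {e, u²v, u¹⁰v³, u¹²v²}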